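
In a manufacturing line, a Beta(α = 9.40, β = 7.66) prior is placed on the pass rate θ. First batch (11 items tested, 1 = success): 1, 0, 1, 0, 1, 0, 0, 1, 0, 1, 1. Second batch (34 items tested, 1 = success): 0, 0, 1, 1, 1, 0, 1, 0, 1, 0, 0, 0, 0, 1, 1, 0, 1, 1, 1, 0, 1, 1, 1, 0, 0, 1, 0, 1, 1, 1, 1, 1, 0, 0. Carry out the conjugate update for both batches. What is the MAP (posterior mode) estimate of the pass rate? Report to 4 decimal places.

The Beta prior is conjugate to a Binomial/Bernoulli likelihood; the update adds successes to α and failures to β.
After batch 1: Beta(9.40+6, 7.66+5) = Beta(15.40, 12.66).
After batch 2: Beta(15.40+19, 12.66+15) = Beta(34.40, 27.66).
Mode of Beta(a,b) for a,b>1 is (a−1)/(a+b−2) = 33.40/60.06 = 0.5561.

0.5561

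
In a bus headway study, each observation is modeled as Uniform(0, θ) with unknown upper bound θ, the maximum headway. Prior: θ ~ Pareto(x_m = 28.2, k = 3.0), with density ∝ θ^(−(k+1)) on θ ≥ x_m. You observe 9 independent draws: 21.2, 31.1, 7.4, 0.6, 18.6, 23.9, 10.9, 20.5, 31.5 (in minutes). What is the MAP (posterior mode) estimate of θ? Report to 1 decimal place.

A Pareto(scale x_m, shape k) prior on the upper bound θ of Uniform(0, θ) is conjugate: posterior is Pareto(max(x_m, max xᵢ), k + n).
Sample maximum = 31.5; prior scale x_m = 28.2 → posterior scale = max = 31.5.
Posterior shape = 3.0 + 9 = 12.0.
The Pareto density is decreasing on [x_m, ∞), so the mode is x_m = 31.5.

31.5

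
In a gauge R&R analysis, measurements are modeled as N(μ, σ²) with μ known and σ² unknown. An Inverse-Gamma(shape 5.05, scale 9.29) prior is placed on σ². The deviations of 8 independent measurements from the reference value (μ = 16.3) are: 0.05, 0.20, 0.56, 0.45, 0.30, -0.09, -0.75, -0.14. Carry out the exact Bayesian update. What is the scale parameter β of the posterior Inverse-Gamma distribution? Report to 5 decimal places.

9.90940

With known mean μ and an Inverse-Gamma(α, β) prior on σ², the Normal likelihood is conjugate: posterior is Inv-Gamma(α + n/2, β + Σ(xᵢ−μ)²/2).
Σ(xᵢ−μ)² = (0.05)² + (0.20)² + (0.56)² + (0.45)² + (0.30)² + (-0.09)² + (-0.75)² + (-0.14)² = 1.2388.
Posterior: Inv-Gamma(5.05 + 8/2, 9.29 + 1.2388/2) = Inv-Gamma(9.05, 9.90940).
Posterior β = 9.90940.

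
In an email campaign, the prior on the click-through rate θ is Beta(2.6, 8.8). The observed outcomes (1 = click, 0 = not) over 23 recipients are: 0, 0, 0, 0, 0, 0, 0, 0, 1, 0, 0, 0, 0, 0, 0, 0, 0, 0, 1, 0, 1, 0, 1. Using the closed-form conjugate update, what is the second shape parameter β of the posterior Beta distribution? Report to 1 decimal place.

The Beta prior is conjugate to a Binomial/Bernoulli likelihood; the update adds successes to α and failures to β.
Posterior: Beta(α+k, β+n−k) = Beta(2.6+4, 8.8+19) = Beta(6.6, 27.8).
Posterior β = 27.8.

27.8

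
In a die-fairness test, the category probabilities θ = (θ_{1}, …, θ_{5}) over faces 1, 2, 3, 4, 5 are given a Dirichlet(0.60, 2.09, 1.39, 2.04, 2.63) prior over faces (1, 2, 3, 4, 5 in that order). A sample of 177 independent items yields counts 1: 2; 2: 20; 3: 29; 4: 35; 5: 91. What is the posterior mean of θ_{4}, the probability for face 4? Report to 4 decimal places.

The Dirichlet prior is conjugate to the Multinomial likelihood: each posterior αⱼ = prior αⱼ + observed count nⱼ.
Posterior concentration: (2.60, 22.09, 30.39, 37.04, 93.63), total = 185.75.
E[θ_{4}|data] = α_{4}/Σα = 37.04/185.75 = 0.1994.

0.1994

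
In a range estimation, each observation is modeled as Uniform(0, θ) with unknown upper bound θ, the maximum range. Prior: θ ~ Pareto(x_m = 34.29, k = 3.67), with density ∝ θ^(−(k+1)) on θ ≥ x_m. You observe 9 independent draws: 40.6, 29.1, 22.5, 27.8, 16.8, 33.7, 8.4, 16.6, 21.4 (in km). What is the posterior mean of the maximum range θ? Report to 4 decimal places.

A Pareto(scale x_m, shape k) prior on the upper bound θ of Uniform(0, θ) is conjugate: posterior is Pareto(max(x_m, max xᵢ), k + n).
Sample maximum = 40.6; prior scale x_m = 34.29 → posterior scale = max = 40.60.
Posterior shape = 3.67 + 9 = 12.67.
E[θ|data] = k·x_m/(k−1) = 12.67·40.60/11.67 = 44.0790.

44.0790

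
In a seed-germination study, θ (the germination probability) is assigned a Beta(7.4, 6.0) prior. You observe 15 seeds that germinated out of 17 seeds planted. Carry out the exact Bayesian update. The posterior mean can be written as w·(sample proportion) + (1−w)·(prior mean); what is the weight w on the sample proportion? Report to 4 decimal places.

The Beta prior is conjugate to a Binomial/Bernoulli likelihood; the update adds successes to α and failures to β.
Posterior mean = (α₀+k)/(α₀+β₀+n) = [n/(α₀+β₀+n)]·(k/n) + [(α₀+β₀)/(α₀+β₀+n)]·α₀/(α₀+β₀), so only n and the prior enter the weight.
The weight on the data is w = n/(α₀+β₀+n) = 17/(7.4+6.0+17) = 17/30.4 = 0.5592.

0.5592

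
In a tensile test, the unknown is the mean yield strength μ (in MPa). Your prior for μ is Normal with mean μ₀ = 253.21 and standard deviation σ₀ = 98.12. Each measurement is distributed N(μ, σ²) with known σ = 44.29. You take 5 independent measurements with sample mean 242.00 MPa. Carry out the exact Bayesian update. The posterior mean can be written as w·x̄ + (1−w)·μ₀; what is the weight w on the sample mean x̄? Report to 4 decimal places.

0.9608

For Normal data with known variance σ², a Normal(μ₀, σ₀²) prior on μ is conjugate. Posterior precision = 1/σ₀² + n/σ²; posterior mean is the precision-weighted average of μ₀ and x̄.
σ₀² = 98.12² = 9627.5344, σ² = 44.29² = 1961.6041. Prior precision 1/σ₀² = 1/9627.5344; data precision n/σ² = 5/1961.6041.
w = (n/σ²)/(1/σ₀² + n/σ²) = n·σ₀²/(σ² + n·σ₀²) = 5·9627.5344/(1961.6041 + 5·9627.5344) = 48137.672/50099.2761 = 0.9608.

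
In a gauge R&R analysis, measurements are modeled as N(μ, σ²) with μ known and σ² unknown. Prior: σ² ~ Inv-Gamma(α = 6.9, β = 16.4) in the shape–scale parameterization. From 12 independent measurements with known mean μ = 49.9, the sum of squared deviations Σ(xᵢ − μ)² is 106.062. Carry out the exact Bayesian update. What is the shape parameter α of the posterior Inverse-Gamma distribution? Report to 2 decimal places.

12.90

With known mean μ and an Inverse-Gamma(α, β) prior on σ², the Normal likelihood is conjugate: posterior is Inv-Gamma(α + n/2, β + Σ(xᵢ−μ)²/2).
Posterior: Inv-Gamma(6.9 + 12/2, 16.4 + 106.062/2) = Inv-Gamma(12.90, 69.4310).
Posterior α = 12.90.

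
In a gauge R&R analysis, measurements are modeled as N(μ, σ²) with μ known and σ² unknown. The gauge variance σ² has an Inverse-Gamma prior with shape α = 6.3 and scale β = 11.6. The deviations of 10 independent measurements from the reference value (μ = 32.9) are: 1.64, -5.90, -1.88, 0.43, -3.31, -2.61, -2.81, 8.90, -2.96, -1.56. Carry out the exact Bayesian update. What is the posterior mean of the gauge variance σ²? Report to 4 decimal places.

8.7616

With known mean μ and an Inverse-Gamma(α, β) prior on σ², the Normal likelihood is conjugate: posterior is Inv-Gamma(α + n/2, β + Σ(xᵢ−μ)²/2).
Σ(xᵢ−μ)² = (1.64)² + (-5.90)² + (-1.88)² + (0.43)² + (-3.31)² + (-2.61)² + (-2.81)² + (8.90)² + (-2.96)² + (-1.56)² = 157.2884.
Posterior: Inv-Gamma(6.3 + 10/2, 11.6 + 157.2884/2) = Inv-Gamma(11.30, 90.24420).
E[σ²|data] = β/(α−1) = 90.24420/10.30 = 8.7616.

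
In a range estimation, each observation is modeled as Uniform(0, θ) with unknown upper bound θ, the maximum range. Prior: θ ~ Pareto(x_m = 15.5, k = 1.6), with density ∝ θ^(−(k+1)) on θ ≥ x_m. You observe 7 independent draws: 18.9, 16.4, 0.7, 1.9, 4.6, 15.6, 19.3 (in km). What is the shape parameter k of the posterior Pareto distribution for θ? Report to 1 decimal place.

8.6

A Pareto(scale x_m, shape k) prior on the upper bound θ of Uniform(0, θ) is conjugate: posterior is Pareto(max(x_m, max xᵢ), k + n).
Sample maximum = 19.3; prior scale x_m = 15.5 → posterior scale = max = 19.3.
Posterior shape = 1.6 + 7 = 8.6.
Posterior shape k = 8.6.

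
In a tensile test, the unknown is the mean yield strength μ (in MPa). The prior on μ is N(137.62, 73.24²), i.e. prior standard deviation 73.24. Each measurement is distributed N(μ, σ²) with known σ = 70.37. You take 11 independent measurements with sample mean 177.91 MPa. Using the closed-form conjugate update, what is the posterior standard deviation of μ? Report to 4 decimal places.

For Normal data with known variance σ², a Normal(μ₀, σ₀²) prior on μ is conjugate. Posterior precision = 1/σ₀² + n/σ²; posterior mean is the precision-weighted average of μ₀ and x̄.
σ₀² = 73.24² = 5364.0976, σ² = 70.37² = 4951.9369; σ² + n·σ₀² = 4951.9369 + 11·5364.0976 = 63957.0105.
Posterior precision = 1/σ₀² + n/σ² = 1/5364.0976 + 11/4951.9369 = (σ² + n·σ₀²)/(σ₀²σ²) = 63957.0105/(5364.0976·4951.9369); posterior variance σₙ² = σ₀²σ²/(σ² + n·σ₀²) = 5364.0976·4951.9369/63957.0105 = 415.320739.
Posterior SD = √σₙ² = √(5364.0976·4951.9369/63957.0105) = 20.3794.

20.3794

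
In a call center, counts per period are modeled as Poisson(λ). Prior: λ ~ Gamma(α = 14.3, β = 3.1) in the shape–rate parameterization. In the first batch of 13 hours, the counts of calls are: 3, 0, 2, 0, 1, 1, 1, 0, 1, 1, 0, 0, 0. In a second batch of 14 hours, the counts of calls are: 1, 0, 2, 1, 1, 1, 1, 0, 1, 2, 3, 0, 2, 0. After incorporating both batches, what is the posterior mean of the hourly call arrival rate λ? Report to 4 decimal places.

With a Gamma(shape α, rate β) prior, the Poisson likelihood is conjugate: the posterior is Gamma(α + ΣXᵢ, β + n).
Batch 1: sum of counts S = 10 over n = 13 hours.
After batch 1: Gamma(α+S, β+n) = Gamma(14.3+10, 3.1+13) = Gamma(24.3, 16.1).
Batch 2: sum of counts S = 15 over n = 14 hours.
After batch 2: Gamma(α+S, β+n) = Gamma(24.3+15, 16.1+14) = Gamma(39.3, 30.1).
Posterior mean = α/β = 39.3/30.1 = 1.3056.

1.3056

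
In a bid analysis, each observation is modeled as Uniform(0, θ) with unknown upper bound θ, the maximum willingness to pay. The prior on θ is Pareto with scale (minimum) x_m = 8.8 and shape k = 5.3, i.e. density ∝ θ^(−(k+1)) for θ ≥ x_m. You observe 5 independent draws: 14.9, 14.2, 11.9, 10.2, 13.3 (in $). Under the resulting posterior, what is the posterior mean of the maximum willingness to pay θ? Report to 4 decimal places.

16.5022

A Pareto(scale x_m, shape k) prior on the upper bound θ of Uniform(0, θ) is conjugate: posterior is Pareto(max(x_m, max xᵢ), k + n).
Sample maximum = 14.9; prior scale x_m = 8.8 → posterior scale = max = 14.9.
Posterior shape = 5.3 + 5 = 10.3.
E[θ|data] = k·x_m/(k−1) = 10.3·14.9/9.3 = 16.5022.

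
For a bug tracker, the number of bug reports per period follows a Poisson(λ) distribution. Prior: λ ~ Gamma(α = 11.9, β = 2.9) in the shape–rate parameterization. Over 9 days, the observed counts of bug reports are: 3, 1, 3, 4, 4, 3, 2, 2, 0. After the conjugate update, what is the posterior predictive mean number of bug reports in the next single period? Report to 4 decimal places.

With a Gamma(shape α, rate β) prior, the Poisson likelihood is conjugate: the posterior is Gamma(α + ΣXᵢ, β + n).
Sum of counts S = 22 over n = 9 days.
Posterior: Gamma(α+S, β+n) = Gamma(11.9+22, 2.9+9) = Gamma(33.9, 11.9).
The predictive distribution for one future period is NegBinom with mean α/β = 2.8487.

2.8487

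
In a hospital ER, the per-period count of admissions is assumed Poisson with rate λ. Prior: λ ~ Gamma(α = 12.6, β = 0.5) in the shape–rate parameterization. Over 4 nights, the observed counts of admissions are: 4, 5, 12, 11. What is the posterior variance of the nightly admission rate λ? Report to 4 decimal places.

With a Gamma(shape α, rate β) prior, the Poisson likelihood is conjugate: the posterior is Gamma(α + ΣXᵢ, β + n).
Sum of counts S = 32 over n = 4 nights.
Posterior: Gamma(α+S, β+n) = Gamma(12.6+32, 0.5+4) = Gamma(44.6, 4.5).
Var = α/β² = 44.6/4.5² = 2.2025.

2.2025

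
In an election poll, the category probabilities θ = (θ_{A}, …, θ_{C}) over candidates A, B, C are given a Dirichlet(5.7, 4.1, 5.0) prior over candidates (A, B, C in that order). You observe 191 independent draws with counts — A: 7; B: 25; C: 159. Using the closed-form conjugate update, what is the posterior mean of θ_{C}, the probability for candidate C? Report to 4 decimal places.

The Dirichlet prior is conjugate to the Multinomial likelihood: each posterior αⱼ = prior αⱼ + observed count nⱼ.
Posterior concentration: (12.7, 29.1, 164.0), total = 205.8.
E[θ_{C}|data] = α_{C}/Σα = 164.0/205.8 = 0.7969.

0.7969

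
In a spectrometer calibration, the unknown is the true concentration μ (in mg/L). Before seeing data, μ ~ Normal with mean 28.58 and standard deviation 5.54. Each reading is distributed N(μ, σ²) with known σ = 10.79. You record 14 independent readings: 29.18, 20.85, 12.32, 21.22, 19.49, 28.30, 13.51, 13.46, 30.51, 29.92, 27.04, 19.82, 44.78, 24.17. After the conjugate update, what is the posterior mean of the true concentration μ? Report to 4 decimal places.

24.8960

For Normal data with known variance σ², a Normal(μ₀, σ₀²) prior on μ is conjugate. Posterior precision = 1/σ₀² + n/σ²; posterior mean is the precision-weighted average of μ₀ and x̄.
Σxᵢ = 29.18 + 20.85 + 12.32 + 21.22 + 19.49 + 28.30 + 13.51 + 13.46 + 30.51 + 29.92 + 27.04 + 19.82 + 44.78 + 24.17 = 334.57, so n·x̄ = 334.57.
σ₀² = 5.54² = 30.6916, σ² = 10.79² = 116.4241; σ² + n·σ₀² = 116.4241 + 14·30.6916 = 546.1065.
Posterior mean = (μ₀/σ₀² + n·x̄/σ²)/(1/σ₀² + n/σ²) = (σ²·μ₀ + σ₀²·n·x̄)/(σ² + n·σ₀²) = (116.4241·28.58 + 30.6916·334.57)/546.1065 = 13595.88939/546.1065 = 24.8960.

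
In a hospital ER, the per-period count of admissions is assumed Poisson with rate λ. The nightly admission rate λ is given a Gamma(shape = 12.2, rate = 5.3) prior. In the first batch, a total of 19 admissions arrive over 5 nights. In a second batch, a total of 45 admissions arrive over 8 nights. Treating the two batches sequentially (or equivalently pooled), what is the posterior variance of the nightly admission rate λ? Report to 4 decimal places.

0.2275

With a Gamma(shape α, rate β) prior, the Poisson likelihood is conjugate: the posterior is Gamma(α + ΣXᵢ, β + n).
After batch 1: Gamma(α+S, β+n) = Gamma(12.2+19, 5.3+5) = Gamma(31.2, 10.3).
After batch 2: Gamma(α+S, β+n) = Gamma(31.2+45, 10.3+8) = Gamma(76.2, 18.3).
Var = α/β² = 76.2/18.3² = 0.2275.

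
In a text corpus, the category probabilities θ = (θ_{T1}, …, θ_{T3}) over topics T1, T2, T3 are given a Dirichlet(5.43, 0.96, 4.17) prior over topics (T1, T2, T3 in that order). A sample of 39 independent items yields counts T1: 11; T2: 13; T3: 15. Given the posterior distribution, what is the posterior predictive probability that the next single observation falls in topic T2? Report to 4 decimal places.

The Dirichlet prior is conjugate to the Multinomial likelihood: each posterior αⱼ = prior αⱼ + observed count nⱼ.
Posterior concentration: (16.43, 13.96, 19.17), total = 49.56.
P(next = T2 | data) = α_{T2}/Σα = 0.2817.

0.2817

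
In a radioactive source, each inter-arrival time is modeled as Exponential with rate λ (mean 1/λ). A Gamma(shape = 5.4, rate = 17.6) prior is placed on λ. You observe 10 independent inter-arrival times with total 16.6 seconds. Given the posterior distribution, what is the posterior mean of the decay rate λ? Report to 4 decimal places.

0.4503

With a Gamma(shape α, rate β) prior on the exponential rate λ, the posterior after n observations with total T = Σxᵢ is Gamma(α+n, β+T).
Posterior: Gamma(5.4+10, 17.6+16.6) = Gamma(15.4, 34.2).
Posterior mean of λ = α/β = 15.4/34.2 = 0.4503.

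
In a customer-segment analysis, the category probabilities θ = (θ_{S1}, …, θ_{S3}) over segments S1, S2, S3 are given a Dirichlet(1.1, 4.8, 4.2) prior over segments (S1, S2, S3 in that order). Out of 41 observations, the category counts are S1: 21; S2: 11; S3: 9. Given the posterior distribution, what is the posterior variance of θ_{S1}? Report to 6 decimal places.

The Dirichlet prior is conjugate to the Multinomial likelihood: each posterior αⱼ = prior αⱼ + observed count nⱼ.
Posterior concentration: (22.1, 15.8, 13.2), total = 51.1.
Var[θ_j] = α_j(Σα−α_j)/((Σα)²(Σα+1)) = 22.1·29.0/(51.1²·52.1) = 0.004711.

0.004711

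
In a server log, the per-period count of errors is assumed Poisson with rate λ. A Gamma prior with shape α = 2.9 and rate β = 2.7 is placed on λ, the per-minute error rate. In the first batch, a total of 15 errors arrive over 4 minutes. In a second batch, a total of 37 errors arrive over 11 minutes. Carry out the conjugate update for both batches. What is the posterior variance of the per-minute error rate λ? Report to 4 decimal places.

With a Gamma(shape α, rate β) prior, the Poisson likelihood is conjugate: the posterior is Gamma(α + ΣXᵢ, β + n).
After batch 1: Gamma(α+S, β+n) = Gamma(2.9+15, 2.7+4) = Gamma(17.9, 6.7).
After batch 2: Gamma(α+S, β+n) = Gamma(17.9+37, 6.7+11) = Gamma(54.9, 17.7).
Var = α/β² = 54.9/17.7² = 0.1752.

0.1752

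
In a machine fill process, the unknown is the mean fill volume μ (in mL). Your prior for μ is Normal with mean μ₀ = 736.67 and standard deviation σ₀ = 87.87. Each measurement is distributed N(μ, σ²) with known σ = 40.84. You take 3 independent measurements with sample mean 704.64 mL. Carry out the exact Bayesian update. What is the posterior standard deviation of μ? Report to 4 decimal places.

22.7733

For Normal data with known variance σ², a Normal(μ₀, σ₀²) prior on μ is conjugate. Posterior precision = 1/σ₀² + n/σ²; posterior mean is the precision-weighted average of μ₀ and x̄.
σ₀² = 87.87² = 7721.1369, σ² = 40.84² = 1667.9056; σ² + n·σ₀² = 1667.9056 + 3·7721.1369 = 24831.3163.
Posterior precision = 1/σ₀² + n/σ² = 1/7721.1369 + 3/1667.9056 = (σ² + n·σ₀²)/(σ₀²σ²) = 24831.3163/(7721.1369·1667.9056); posterior variance σₙ² = σ₀²σ²/(σ² + n·σ₀²) = 7721.1369·1667.9056/24831.3163 = 518.624439.
Posterior SD = √σₙ² = √(7721.1369·1667.9056/24831.3163) = 22.7733.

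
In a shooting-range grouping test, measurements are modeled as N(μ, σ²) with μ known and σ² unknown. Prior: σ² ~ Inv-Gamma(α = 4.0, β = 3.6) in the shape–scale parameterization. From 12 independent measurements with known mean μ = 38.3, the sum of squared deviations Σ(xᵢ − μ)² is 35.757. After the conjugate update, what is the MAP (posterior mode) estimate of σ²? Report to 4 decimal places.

1.9526

With known mean μ and an Inverse-Gamma(α, β) prior on σ², the Normal likelihood is conjugate: posterior is Inv-Gamma(α + n/2, β + Σ(xᵢ−μ)²/2).
Posterior: Inv-Gamma(4.0 + 12/2, 3.6 + 35.757/2) = Inv-Gamma(10.00, 21.4785).
Mode = β/(α+1) = 21.4785/11.00 = 1.9526.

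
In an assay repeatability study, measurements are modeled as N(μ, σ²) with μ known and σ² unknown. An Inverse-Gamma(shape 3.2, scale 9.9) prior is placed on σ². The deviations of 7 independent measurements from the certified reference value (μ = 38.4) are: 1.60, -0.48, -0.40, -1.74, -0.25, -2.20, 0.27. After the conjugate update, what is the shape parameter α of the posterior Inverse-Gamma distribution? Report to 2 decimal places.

6.70

With known mean μ and an Inverse-Gamma(α, β) prior on σ², the Normal likelihood is conjugate: posterior is Inv-Gamma(α + n/2, β + Σ(xᵢ−μ)²/2).
Σ(xᵢ−μ)² = (1.60)² + (-0.48)² + (-0.40)² + (-1.74)² + (-0.25)² + (-2.20)² + (0.27)² = 10.9534.
Posterior: Inv-Gamma(3.2 + 7/2, 9.9 + 10.9534/2) = Inv-Gamma(6.70, 15.37670).
Posterior α = 6.70.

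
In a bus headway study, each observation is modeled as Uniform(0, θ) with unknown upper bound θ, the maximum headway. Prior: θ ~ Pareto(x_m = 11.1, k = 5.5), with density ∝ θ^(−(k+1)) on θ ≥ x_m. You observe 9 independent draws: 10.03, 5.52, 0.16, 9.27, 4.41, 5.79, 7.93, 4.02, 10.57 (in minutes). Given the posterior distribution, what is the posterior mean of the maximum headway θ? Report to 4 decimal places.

11.9222

A Pareto(scale x_m, shape k) prior on the upper bound θ of Uniform(0, θ) is conjugate: posterior is Pareto(max(x_m, max xᵢ), k + n).
Sample maximum = 10.57; prior scale x_m = 11.1 → posterior scale = max = 11.10.
Posterior shape = 5.5 + 9 = 14.5.
E[θ|data] = k·x_m/(k−1) = 14.5·11.10/13.5 = 11.9222.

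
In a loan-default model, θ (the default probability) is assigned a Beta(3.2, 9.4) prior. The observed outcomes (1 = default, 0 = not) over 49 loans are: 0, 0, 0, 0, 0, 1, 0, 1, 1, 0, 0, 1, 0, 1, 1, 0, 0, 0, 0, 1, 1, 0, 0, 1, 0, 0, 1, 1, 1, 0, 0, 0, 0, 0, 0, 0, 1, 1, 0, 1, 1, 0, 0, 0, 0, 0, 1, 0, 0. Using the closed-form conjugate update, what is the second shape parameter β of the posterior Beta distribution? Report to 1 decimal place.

The Beta prior is conjugate to a Binomial/Bernoulli likelihood; the update adds successes to α and failures to β.
Posterior: Beta(α+k, β+n−k) = Beta(3.2+17, 9.4+32) = Beta(20.2, 41.4).
Posterior β = 41.4.

41.4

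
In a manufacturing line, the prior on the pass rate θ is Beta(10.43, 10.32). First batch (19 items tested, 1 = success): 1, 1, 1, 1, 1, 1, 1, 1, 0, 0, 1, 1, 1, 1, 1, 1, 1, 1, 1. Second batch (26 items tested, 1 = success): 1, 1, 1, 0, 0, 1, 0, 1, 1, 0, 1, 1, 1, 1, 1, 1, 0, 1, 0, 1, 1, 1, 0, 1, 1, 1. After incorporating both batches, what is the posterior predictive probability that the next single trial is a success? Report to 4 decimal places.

The Beta prior is conjugate to a Binomial/Bernoulli likelihood; the update adds successes to α and failures to β.
After batch 1: Beta(10.43+17, 10.32+2) = Beta(27.43, 12.32).
After batch 2: Beta(27.43+19, 12.32+7) = Beta(46.43, 19.32).
For a single future Bernoulli trial, P(success | data) = α/(α+β) = 0.7062.

0.7062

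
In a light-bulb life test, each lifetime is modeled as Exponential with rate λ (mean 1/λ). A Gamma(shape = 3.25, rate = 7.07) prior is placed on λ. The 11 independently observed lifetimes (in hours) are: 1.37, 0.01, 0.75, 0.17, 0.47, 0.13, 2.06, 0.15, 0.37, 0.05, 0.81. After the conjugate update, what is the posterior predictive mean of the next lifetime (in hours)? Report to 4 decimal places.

With a Gamma(shape α, rate β) prior on the exponential rate λ, the posterior after n observations with total T = Σxᵢ is Gamma(α+n, β+T).
Sum of observations T = 6.34 hours; n = 11.
Posterior: Gamma(3.25+11, 7.07+6.34) = Gamma(14.25, 13.41).
The predictive distribution for the next observation is Lomax; its mean is β/(α−1) = 13.41/13.25 = 1.0121.

1.0121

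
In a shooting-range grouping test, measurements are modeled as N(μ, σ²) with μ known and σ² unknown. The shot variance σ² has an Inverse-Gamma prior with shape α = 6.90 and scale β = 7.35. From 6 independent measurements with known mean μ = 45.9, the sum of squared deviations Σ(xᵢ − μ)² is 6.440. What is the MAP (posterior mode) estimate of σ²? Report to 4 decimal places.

0.9697

With known mean μ and an Inverse-Gamma(α, β) prior on σ², the Normal likelihood is conjugate: posterior is Inv-Gamma(α + n/2, β + Σ(xᵢ−μ)²/2).
Posterior: Inv-Gamma(6.90 + 6/2, 7.35 + 6.440/2) = Inv-Gamma(9.90, 10.5700).
Mode = β/(α+1) = 10.5700/10.90 = 0.9697.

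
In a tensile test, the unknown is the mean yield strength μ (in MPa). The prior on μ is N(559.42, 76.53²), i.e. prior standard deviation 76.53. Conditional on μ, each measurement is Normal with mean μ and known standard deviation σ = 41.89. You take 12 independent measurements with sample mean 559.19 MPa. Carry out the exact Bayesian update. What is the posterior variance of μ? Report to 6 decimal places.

142.668914

For Normal data with known variance σ², a Normal(μ₀, σ₀²) prior on μ is conjugate. Posterior precision = 1/σ₀² + n/σ²; posterior mean is the precision-weighted average of μ₀ and x̄.
σ₀² = 76.53² = 5856.8409, σ² = 41.89² = 1754.7721; σ² + n·σ₀² = 1754.7721 + 12·5856.8409 = 72036.8629.
Posterior precision = 1/σ₀² + n/σ² = 1/5856.8409 + 12/1754.7721 = (σ² + n·σ₀²)/(σ₀²σ²) = 72036.8629/(5856.8409·1754.7721); posterior variance σₙ² = σ₀²σ²/(σ² + n·σ₀²) = 5856.8409·1754.7721/72036.8629 = 142.668914.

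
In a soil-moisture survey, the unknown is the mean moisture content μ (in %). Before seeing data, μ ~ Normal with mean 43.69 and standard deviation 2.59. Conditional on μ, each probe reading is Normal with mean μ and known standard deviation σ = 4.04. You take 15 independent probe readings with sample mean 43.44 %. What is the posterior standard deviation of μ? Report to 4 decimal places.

0.9676

For Normal data with known variance σ², a Normal(μ₀, σ₀²) prior on μ is conjugate. Posterior precision = 1/σ₀² + n/σ²; posterior mean is the precision-weighted average of μ₀ and x̄.
σ₀² = 2.59² = 6.7081, σ² = 4.04² = 16.3216; σ² + n·σ₀² = 16.3216 + 15·6.7081 = 116.9431.
Posterior precision = 1/σ₀² + n/σ² = 1/6.7081 + 15/16.3216 = (σ² + n·σ₀²)/(σ₀²σ²) = 116.9431/(6.7081·16.3216); posterior variance σₙ² = σ₀²σ²/(σ² + n·σ₀²) = 6.7081·16.3216/116.9431 = 0.936241.
Posterior SD = √σₙ² = √(6.7081·16.3216/116.9431) = 0.9676.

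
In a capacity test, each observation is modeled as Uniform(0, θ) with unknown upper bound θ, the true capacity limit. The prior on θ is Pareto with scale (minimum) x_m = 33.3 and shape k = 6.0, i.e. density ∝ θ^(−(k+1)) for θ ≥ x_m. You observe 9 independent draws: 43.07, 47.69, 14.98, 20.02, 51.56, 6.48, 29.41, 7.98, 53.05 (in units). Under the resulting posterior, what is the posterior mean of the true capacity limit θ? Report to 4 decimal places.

56.8393

A Pareto(scale x_m, shape k) prior on the upper bound θ of Uniform(0, θ) is conjugate: posterior is Pareto(max(x_m, max xᵢ), k + n).
Sample maximum = 53.05; prior scale x_m = 33.3 → posterior scale = max = 53.05.
Posterior shape = 6.0 + 9 = 15.0.
E[θ|data] = k·x_m/(k−1) = 15.0·53.05/14.0 = 56.8393.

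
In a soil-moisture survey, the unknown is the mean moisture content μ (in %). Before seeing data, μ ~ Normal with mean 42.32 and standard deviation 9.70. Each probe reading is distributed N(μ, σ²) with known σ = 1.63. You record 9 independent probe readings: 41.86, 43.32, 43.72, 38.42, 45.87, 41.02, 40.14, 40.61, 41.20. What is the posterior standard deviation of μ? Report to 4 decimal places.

For Normal data with known variance σ², a Normal(μ₀, σ₀²) prior on μ is conjugate. Posterior precision = 1/σ₀² + n/σ²; posterior mean is the precision-weighted average of μ₀ and x̄.
σ₀² = 9.70² = 94.09, σ² = 1.63² = 2.6569; σ² + n·σ₀² = 2.6569 + 9·94.09 = 849.4669.
Posterior precision = 1/σ₀² + n/σ² = 1/94.09 + 9/2.6569 = (σ² + n·σ₀²)/(σ₀²σ²) = 849.4669/(94.09·2.6569); posterior variance σₙ² = σ₀²σ²/(σ² + n·σ₀²) = 94.09·2.6569/849.4669 = 0.294288.
Posterior SD = √σₙ² = √(94.09·2.6569/849.4669) = 0.5425.

0.5425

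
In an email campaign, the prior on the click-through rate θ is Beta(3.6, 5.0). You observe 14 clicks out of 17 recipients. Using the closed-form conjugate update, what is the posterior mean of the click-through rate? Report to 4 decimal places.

0.6875

The Beta prior is conjugate to a Binomial/Bernoulli likelihood; the update adds successes to α and failures to β.
Posterior: Beta(α+k, β+n−k) = Beta(3.6+14, 5.0+3) = Beta(17.6, 8.0).
Posterior mean = α/(α+β) = 17.6/25.6 = 0.6875.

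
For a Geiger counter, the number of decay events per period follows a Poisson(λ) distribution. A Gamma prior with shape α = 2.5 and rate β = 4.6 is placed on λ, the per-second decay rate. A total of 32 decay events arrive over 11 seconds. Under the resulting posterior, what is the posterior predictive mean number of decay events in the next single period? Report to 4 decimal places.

With a Gamma(shape α, rate β) prior, the Poisson likelihood is conjugate: the posterior is Gamma(α + ΣXᵢ, β + n).
Posterior: Gamma(α+S, β+n) = Gamma(2.5+32, 4.6+11) = Gamma(34.5, 15.6).
The predictive distribution for one future period is NegBinom with mean α/β = 2.2115.

2.2115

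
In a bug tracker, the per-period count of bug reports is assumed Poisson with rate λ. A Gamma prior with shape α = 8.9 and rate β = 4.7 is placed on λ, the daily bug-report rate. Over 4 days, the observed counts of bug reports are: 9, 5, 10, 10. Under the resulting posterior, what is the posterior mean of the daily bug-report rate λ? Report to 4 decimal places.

With a Gamma(shape α, rate β) prior, the Poisson likelihood is conjugate: the posterior is Gamma(α + ΣXᵢ, β + n).
Sum of counts S = 34 over n = 4 days.
Posterior: Gamma(α+S, β+n) = Gamma(8.9+34, 4.7+4) = Gamma(42.9, 8.7).
Posterior mean = α/β = 42.9/8.7 = 4.9310.

4.9310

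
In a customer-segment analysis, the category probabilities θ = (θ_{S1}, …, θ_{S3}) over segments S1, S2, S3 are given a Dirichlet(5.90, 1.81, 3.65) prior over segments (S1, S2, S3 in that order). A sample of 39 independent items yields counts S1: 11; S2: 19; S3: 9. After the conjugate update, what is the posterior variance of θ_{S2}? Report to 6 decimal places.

0.004721

The Dirichlet prior is conjugate to the Multinomial likelihood: each posterior αⱼ = prior αⱼ + observed count nⱼ.
Posterior concentration: (16.90, 20.81, 12.65), total = 50.36.
Var[θ_j] = α_j(Σα−α_j)/((Σα)²(Σα+1)) = 20.81·29.55/(50.36²·51.36) = 0.004721.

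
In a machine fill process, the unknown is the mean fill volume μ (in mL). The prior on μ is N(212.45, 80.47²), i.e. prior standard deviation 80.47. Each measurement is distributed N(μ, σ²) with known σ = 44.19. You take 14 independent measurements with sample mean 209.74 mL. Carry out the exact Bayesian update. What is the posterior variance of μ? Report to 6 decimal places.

For Normal data with known variance σ², a Normal(μ₀, σ₀²) prior on μ is conjugate. Posterior precision = 1/σ₀² + n/σ²; posterior mean is the precision-weighted average of μ₀ and x̄.
σ₀² = 80.47² = 6475.4209, σ² = 44.19² = 1952.7561; σ² + n·σ₀² = 1952.7561 + 14·6475.4209 = 92608.6487.
Posterior precision = 1/σ₀² + n/σ² = 1/6475.4209 + 14/1952.7561 = (σ² + n·σ₀²)/(σ₀²σ²) = 92608.6487/(6475.4209·1952.7561); posterior variance σₙ² = σ₀²σ²/(σ² + n·σ₀²) = 6475.4209·1952.7561/92608.6487 = 136.541434.

136.541434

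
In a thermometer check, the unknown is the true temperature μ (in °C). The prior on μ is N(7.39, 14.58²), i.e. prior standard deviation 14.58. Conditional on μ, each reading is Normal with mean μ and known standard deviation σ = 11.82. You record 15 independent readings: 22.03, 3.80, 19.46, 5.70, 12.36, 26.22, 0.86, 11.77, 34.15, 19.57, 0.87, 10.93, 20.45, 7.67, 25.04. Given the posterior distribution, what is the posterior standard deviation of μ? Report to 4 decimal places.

2.9872

For Normal data with known variance σ², a Normal(μ₀, σ₀²) prior on μ is conjugate. Posterior precision = 1/σ₀² + n/σ²; posterior mean is the precision-weighted average of μ₀ and x̄.
σ₀² = 14.58² = 212.5764, σ² = 11.82² = 139.7124; σ² + n·σ₀² = 139.7124 + 15·212.5764 = 3328.3584.
Posterior precision = 1/σ₀² + n/σ² = 1/212.5764 + 15/139.7124 = (σ² + n·σ₀²)/(σ₀²σ²) = 3328.3584/(212.5764·139.7124); posterior variance σₙ² = σ₀²σ²/(σ² + n·σ₀²) = 212.5764·139.7124/3328.3584 = 8.923185.
Posterior SD = √σₙ² = √(212.5764·139.7124/3328.3584) = 2.9872.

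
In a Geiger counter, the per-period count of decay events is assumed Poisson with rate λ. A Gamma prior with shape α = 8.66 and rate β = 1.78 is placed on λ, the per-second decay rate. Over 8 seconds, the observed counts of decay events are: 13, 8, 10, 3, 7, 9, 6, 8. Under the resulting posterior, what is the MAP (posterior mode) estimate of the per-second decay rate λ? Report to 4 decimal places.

With a Gamma(shape α, rate β) prior, the Poisson likelihood is conjugate: the posterior is Gamma(α + ΣXᵢ, β + n).
Sum of counts S = 64 over n = 8 seconds.
Posterior: Gamma(α+S, β+n) = Gamma(8.66+64, 1.78+8) = Gamma(72.66, 9.78).
Mode of Gamma(α,β) for α≥1 is (α−1)/β = 71.66/9.78 = 7.3272.

7.3272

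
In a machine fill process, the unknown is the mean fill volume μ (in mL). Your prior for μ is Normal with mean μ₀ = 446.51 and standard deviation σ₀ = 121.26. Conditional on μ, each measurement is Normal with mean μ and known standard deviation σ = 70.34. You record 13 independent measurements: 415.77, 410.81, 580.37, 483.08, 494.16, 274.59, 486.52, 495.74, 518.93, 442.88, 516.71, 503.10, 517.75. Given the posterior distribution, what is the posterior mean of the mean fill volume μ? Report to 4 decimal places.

471.6875

For Normal data with known variance σ², a Normal(μ₀, σ₀²) prior on μ is conjugate. Posterior precision = 1/σ₀² + n/σ²; posterior mean is the precision-weighted average of μ₀ and x̄.
Σxᵢ = 415.77 + 410.81 + 580.37 + 483.08 + 494.16 + 274.59 + 486.52 + 495.74 + 518.93 + 442.88 + 516.71 + 503.10 + 517.75 = 6140.41, so n·x̄ = 6140.41.
σ₀² = 121.26² = 14703.9876, σ² = 70.34² = 4947.7156; σ² + n·σ₀² = 4947.7156 + 13·14703.9876 = 196099.5544.
Posterior mean = (μ₀/σ₀² + n·x̄/σ²)/(1/σ₀² + n/σ²) = (σ²·μ₀ + σ₀²·n·x̄)/(σ² + n·σ₀²) = (4947.7156·446.51 + 14703.9876·6140.41)/196099.5544 = 92497716.991472/196099.5544 = 471.6875.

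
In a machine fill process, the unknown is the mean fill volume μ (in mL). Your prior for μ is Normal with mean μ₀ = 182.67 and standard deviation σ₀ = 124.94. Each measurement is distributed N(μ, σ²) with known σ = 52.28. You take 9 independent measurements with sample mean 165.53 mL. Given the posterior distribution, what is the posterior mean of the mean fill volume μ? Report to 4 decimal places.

165.8571

For Normal data with known variance σ², a Normal(μ₀, σ₀²) prior on μ is conjugate. Posterior precision = 1/σ₀² + n/σ²; posterior mean is the precision-weighted average of μ₀ and x̄.
n·x̄ = 9·165.53 = 1489.77.
σ₀² = 124.94² = 15610.0036, σ² = 52.28² = 2733.1984; σ² + n·σ₀² = 2733.1984 + 9·15610.0036 = 143223.2308.
Posterior mean = (μ₀/σ₀² + n·x̄/σ²)/(1/σ₀² + n/σ²) = (σ²·μ₀ + σ₀²·n·x̄)/(σ² + n·σ₀²) = (2733.1984·182.67 + 15610.0036·1489.77)/143223.2308 = 23754588.4149/143223.2308 = 165.8571.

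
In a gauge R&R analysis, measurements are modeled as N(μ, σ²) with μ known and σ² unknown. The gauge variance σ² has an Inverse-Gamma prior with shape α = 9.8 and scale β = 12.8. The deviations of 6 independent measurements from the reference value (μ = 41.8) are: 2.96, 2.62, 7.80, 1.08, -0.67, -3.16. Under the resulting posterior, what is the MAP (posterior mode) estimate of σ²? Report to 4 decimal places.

4.1184

With known mean μ and an Inverse-Gamma(α, β) prior on σ², the Normal likelihood is conjugate: posterior is Inv-Gamma(α + n/2, β + Σ(xᵢ−μ)²/2).
Σ(xᵢ−μ)² = (2.96)² + (2.62)² + (7.80)² + (1.08)² + (-0.67)² + (-3.16)² = 88.0669.
Posterior: Inv-Gamma(9.8 + 6/2, 12.8 + 88.0669/2) = Inv-Gamma(12.80, 56.83345).
Mode = β/(α+1) = 56.83345/13.80 = 4.1184.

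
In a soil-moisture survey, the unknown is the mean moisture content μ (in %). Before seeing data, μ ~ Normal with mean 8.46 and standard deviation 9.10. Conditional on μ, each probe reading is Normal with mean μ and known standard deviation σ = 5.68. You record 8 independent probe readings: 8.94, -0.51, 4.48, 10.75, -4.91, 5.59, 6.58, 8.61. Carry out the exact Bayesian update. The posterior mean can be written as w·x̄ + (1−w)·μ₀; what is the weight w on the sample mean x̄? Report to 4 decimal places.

0.9536

For Normal data with known variance σ², a Normal(μ₀, σ₀²) prior on μ is conjugate. Posterior precision = 1/σ₀² + n/σ²; posterior mean is the precision-weighted average of μ₀ and x̄.
σ₀² = 9.10² = 82.81, σ² = 5.68² = 32.2624. Prior precision 1/σ₀² = 1/82.81; data precision n/σ² = 8/32.2624.
w = (n/σ²)/(1/σ₀² + n/σ²) = n·σ₀²/(σ² + n·σ₀²) = 8·82.81/(32.2624 + 8·82.81) = 662.48/694.7424 = 0.9536.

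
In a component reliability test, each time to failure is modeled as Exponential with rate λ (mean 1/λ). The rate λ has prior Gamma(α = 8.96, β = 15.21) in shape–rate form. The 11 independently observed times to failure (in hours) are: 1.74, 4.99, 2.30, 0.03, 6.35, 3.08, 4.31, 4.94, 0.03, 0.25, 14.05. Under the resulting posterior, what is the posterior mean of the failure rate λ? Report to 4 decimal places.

0.3485

With a Gamma(shape α, rate β) prior on the exponential rate λ, the posterior after n observations with total T = Σxᵢ is Gamma(α+n, β+T).
Sum of observations T = 42.07 hours; n = 11.
Posterior: Gamma(8.96+11, 15.21+42.07) = Gamma(19.96, 57.28).
Posterior mean of λ = α/β = 19.96/57.28 = 0.3485.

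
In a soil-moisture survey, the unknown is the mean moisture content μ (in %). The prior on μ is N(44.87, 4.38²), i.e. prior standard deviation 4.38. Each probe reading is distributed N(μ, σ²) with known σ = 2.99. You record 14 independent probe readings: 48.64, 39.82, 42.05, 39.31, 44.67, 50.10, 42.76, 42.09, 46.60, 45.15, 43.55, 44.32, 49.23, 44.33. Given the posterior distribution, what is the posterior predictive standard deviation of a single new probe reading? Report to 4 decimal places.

3.0916

For Normal data with known variance σ², a Normal(μ₀, σ₀²) prior on μ is conjugate. Posterior precision = 1/σ₀² + n/σ²; posterior mean is the precision-weighted average of μ₀ and x̄.
σ₀² = 4.38² = 19.1844, σ² = 2.99² = 8.9401; σ² + n·σ₀² = 8.9401 + 14·19.1844 = 277.5217.
Posterior precision = 1/σ₀² + n/σ² = 1/19.1844 + 14/8.9401 = (σ² + n·σ₀²)/(σ₀²σ²) = 277.5217/(19.1844·8.9401); posterior variance σₙ² = σ₀²σ²/(σ² + n·σ₀²) = 19.1844·8.9401/277.5217 = 0.618007.
Predictive variance for one new observation = σₙ² + σ² = 19.1844·8.9401/277.5217 + 8.9401 = σ²·(σ₀² + 277.5217)/277.5217 = 8.9401·296.7061/277.5217 = 9.558107; SD = √(8.9401·296.7061/277.5217) = 3.0916.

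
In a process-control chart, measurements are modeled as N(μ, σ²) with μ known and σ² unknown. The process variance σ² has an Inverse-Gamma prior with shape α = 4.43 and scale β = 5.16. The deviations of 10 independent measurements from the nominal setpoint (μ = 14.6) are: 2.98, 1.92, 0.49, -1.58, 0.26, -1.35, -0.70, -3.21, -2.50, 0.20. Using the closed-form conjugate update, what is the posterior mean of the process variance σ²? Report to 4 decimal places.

With known mean μ and an Inverse-Gamma(α, β) prior on σ², the Normal likelihood is conjugate: posterior is Inv-Gamma(α + n/2, β + Σ(xᵢ−μ)²/2).
Σ(xᵢ−μ)² = (2.98)² + (1.92)² + (0.49)² + (-1.58)² + (0.26)² + (-1.35)² + (-0.70)² + (-3.21)² + (-2.50)² + (0.20)² = 34.2775.
Posterior: Inv-Gamma(4.43 + 10/2, 5.16 + 34.2775/2) = Inv-Gamma(9.43, 22.29875).
E[σ²|data] = β/(α−1) = 22.29875/8.43 = 2.6452.

2.6452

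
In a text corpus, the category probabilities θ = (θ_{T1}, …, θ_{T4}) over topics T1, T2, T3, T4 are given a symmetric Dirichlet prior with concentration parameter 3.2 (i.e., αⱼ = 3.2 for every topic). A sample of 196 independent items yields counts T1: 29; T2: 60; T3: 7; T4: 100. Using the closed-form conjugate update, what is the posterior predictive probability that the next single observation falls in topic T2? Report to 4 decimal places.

The Dirichlet prior is conjugate to the Multinomial likelihood: each posterior αⱼ = prior αⱼ + observed count nⱼ.
Posterior concentration: (32.2, 63.2, 10.2, 103.2), total = 208.8.
P(next = T2 | data) = α_{T2}/Σα = 0.3027.

0.3027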